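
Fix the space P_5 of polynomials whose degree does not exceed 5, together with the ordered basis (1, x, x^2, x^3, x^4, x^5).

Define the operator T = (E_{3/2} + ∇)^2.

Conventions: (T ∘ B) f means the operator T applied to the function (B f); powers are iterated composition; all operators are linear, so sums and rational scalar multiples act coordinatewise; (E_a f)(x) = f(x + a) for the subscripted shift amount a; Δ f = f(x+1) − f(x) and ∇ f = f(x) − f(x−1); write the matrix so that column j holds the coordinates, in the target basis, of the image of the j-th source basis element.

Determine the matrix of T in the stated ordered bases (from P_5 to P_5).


image of 1: 1
image of x: x + 5
image of x^2: x^2 + 10x + 15
image of x^3: x^3 + 15x^2 + 45x + 55/2
image of x^4: x^4 + 20x^3 + 90x^2 + 110x + 105
image of x^5: x^5 + 25x^4 + 150x^3 + 275x^2 + 525x + 1825/8
each image's coordinates form column j of the matrix

the matrix is [[1, 5, 15, 55/2, 105, 1825/8]; [0, 1, 10, 45, 110, 525]; [0, 0, 1, 15, 90, 275]; [0, 0, 0, 1, 20, 150]; [0, 0, 0, 0, 1, 25]; [0, 0, 0, 0, 0, 1]] (rows listed top to bottom)


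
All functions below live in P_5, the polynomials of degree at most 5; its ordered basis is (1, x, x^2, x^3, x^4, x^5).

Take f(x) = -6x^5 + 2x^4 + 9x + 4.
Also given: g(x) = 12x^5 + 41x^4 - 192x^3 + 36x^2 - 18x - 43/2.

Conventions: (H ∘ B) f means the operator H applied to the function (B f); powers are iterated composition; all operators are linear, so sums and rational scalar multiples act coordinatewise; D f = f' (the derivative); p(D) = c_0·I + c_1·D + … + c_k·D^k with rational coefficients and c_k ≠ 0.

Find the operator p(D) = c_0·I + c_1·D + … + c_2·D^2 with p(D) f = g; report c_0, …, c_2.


D^0 f = -6x^5 + 2x^4 + 9x + 4
D^1 f = -30x^4 + 8x^3 + 9
D^2 f = -120x^3 + 24x^2
matching coefficients of g against c_0 f + c_1 Df + … from the top degree down determines the c_i
solution: c_0 = -2, c_1 = -3/2, c_2 = 3/2

c_0 = -2, c_1 = -3/2, c_2 = 3/2


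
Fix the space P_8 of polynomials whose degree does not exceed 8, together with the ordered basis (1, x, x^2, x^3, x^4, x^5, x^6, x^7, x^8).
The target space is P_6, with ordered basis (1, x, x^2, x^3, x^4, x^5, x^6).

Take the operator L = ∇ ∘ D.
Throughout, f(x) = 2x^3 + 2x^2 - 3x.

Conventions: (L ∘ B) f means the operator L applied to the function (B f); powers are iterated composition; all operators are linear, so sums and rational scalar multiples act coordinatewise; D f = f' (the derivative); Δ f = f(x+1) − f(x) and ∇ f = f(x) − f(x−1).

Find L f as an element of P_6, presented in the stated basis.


g(x) = 12x - 2

D f = 6x^2 + 4x - 3
∇ D f = 12x - 2


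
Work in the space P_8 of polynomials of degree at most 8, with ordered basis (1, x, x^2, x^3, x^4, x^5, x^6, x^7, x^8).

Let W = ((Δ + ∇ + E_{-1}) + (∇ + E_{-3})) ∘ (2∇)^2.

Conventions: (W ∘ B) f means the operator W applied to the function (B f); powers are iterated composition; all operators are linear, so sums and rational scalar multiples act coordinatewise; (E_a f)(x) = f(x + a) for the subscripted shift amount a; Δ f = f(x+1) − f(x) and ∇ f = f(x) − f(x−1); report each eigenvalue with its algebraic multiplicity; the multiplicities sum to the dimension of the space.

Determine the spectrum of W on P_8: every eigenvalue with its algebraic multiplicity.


λ = 0 (multiplicity 9)

image of 1: 0
image of x: 0
image of x^2: 16
image of x^3: 48x - 72
image of x^4: 96x^2 - 288x + 640
image of x^5: 160x^3 - 720x^2 + 3200x - 4680
image of x^6: 240x^4 - 1440x^3 + 9600x^2 - 28080x + 30496
image of x^7: 336x^5 - 2520x^4 + 22400x^3 - 98280x^2 + 213472x - 182952
image of x^8: 448x^6 - 4032x^5 + 44800x^4 - 262080x^3 + 853888x^2 - 1463616x + 1041280
the matrix is upper triangular; its diagonal is (0, 0, 0, 0, 0, 0, 0, 0, 0)
for a triangular matrix the eigenvalues are the diagonal entries, with algebraic multiplicity their repetition count


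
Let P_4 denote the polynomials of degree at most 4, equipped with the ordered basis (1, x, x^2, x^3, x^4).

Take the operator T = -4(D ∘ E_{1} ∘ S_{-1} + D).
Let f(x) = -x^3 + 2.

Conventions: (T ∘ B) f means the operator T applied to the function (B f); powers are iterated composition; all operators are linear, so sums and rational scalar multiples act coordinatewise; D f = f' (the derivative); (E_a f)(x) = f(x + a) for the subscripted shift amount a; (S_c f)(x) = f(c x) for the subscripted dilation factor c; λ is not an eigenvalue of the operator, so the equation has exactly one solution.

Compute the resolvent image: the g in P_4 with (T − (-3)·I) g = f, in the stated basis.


the result is g(x) = -(1/3)x^3 + (8/3)x + 2

write g with unknown coordinates in the stated basis and equate coefficients in (T − (-3)·I) g = f
solving from the highest basis element down gives g = -(1/3)x^3 + (8/3)x + 2
check: T g = -8x - 4
so T g − (-3)·g = -x^3 + 2 = f ✓


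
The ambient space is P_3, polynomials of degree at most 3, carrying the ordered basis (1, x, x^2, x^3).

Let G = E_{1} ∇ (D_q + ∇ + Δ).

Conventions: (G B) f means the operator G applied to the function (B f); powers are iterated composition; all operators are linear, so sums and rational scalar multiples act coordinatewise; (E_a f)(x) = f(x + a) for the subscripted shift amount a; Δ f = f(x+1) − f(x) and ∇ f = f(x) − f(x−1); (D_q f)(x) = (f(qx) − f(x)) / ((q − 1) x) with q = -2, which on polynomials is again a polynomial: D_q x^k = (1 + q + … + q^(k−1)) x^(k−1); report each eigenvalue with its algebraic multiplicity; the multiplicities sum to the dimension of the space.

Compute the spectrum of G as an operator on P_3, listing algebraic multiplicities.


λ = 0 (multiplicity 4)

image of 1: 0
image of x: 0
image of x^2: 3
image of x^3: 18x + 9
the matrix is upper triangular; its diagonal is (0, 0, 0, 0)
for a triangular matrix the eigenvalues are the diagonal entries, with algebraic multiplicity their repetition count


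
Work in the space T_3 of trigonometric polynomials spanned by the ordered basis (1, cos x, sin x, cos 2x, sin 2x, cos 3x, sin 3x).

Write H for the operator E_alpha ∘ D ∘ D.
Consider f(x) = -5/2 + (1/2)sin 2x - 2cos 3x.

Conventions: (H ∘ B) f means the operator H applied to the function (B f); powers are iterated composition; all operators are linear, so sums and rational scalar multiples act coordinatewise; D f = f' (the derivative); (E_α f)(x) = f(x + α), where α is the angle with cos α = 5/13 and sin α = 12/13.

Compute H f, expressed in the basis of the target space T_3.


D f = cos 2x + 6sin 3x
D D f = -2sin 2x + 18cos 3x
E_alpha D D f = -(240/169)cos 2x + (238/169)sin 2x - (36630/2197)cos 3x + (14904/2197)sin 3x

the result is g(x) = -(240/169)cos 2x + (238/169)sin 2x - (36630/2197)cos 3x + (14904/2197)sin 3x


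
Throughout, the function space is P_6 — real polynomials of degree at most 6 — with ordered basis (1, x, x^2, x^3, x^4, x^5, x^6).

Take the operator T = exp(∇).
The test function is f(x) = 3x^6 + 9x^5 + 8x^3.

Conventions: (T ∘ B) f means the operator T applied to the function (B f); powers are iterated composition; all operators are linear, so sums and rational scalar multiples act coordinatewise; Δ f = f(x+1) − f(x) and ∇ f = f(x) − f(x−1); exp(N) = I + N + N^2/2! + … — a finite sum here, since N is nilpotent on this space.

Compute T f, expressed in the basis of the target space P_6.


order-1 term: 18x^5 - 30x^3 + 69x^2 - 51x + 14
order-2 term: 45x^4 - 90x^3 + 45x^2 + 69x - 66
order-3 term: 60x^3 - 180x^2 + 180x - 37
order-4 term: 45x^2 - 135x + 105
order-5 term: 18x - 36
order-6 term: 3
the series for exp(∇) f terminates at order 6
exp(∇) f = 3x^6 + 27x^5 + 45x^4 - 52x^3 - 21x^2 + 81x - 17

the image equals g(x) = 3x^6 + 27x^5 + 45x^4 - 52x^3 - 21x^2 + 81x - 17


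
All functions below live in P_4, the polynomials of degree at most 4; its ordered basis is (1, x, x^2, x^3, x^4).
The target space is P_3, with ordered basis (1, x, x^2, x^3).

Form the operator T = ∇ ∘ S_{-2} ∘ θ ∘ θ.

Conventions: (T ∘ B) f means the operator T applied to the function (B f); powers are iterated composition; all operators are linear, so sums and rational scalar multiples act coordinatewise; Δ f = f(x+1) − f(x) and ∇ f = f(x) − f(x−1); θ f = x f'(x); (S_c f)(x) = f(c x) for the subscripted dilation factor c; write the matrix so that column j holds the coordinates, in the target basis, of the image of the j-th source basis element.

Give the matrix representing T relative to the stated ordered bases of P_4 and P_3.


the matrix is [[0, -2, -16, -72, -256]; [0, 0, 32, 216, 1024]; [0, 0, 0, -216, -1536]; [0, 0, 0, 0, 1024]] (rows listed top to bottom)

image of 1: 0
image of x: -2
image of x^2: 32x - 16
image of x^3: -216x^2 + 216x - 72
image of x^4: 1024x^3 - 1536x^2 + 1024x - 256
each image's coordinates form column j of the matrix


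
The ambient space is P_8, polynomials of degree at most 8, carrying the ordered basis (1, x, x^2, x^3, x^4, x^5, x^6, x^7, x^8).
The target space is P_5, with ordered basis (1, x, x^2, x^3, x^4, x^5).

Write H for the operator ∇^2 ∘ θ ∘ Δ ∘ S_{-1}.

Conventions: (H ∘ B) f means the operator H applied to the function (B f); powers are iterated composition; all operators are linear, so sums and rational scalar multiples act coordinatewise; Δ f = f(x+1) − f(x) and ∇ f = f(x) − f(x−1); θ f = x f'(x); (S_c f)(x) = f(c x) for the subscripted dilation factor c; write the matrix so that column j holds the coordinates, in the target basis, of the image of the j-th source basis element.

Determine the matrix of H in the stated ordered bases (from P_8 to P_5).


image of 1: 0
image of x: 0
image of x^2: 0
image of x^3: -12
image of x^4: 72x - 48
image of x^5: -240x^2 + 300x - 140
image of x^6: 600x^3 - 1080x^2 + 1020x - 360
image of x^7: -1260x^4 + 2940x^3 - 4200x^2 + 2940x - 868
image of x^8: 2352x^5 - 6720x^4 + 12880x^3 - 13440x^2 + 7952x - 2016
each image's coordinates form column j of the matrix

the matrix is [[0, 0, 0, -12, -48, -140, -360, -868, -2016]; [0, 0, 0, 0, 72, 300, 1020, 2940, 7952]; [0, 0, 0, 0, 0, -240, -1080, -4200, -13440]; [0, 0, 0, 0, 0, 0, 600, 2940, 12880]; [0, 0, 0, 0, 0, 0, 0, -1260, -6720]; [0, 0, 0, 0, 0, 0, 0, 0, 2352]] (rows listed top to bottom)


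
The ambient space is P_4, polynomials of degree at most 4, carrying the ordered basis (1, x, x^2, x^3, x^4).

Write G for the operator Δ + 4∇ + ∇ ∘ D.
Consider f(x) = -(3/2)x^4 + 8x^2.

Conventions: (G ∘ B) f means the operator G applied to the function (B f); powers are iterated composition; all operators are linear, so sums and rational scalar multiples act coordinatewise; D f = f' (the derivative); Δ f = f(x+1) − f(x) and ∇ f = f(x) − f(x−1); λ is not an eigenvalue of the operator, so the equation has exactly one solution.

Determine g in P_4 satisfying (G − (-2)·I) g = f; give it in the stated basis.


write g with unknown coordinates in the stated basis and equate coefficients in (G − (-2)·I) g = f
solving from the highest basis element down gives g = -(3/4)x^4 + (15/2)x^3 - (109/2)x^2 + (1147/4)x - 3005/4
check: G g = -15x^3 + 117x^2 - (1147/2)x + 3005/2
so G g − (-2)·g = -(3/2)x^4 + 8x^2 = f ✓

g(x) = -(3/4)x^4 + (15/2)x^3 - (109/2)x^2 + (1147/4)x - 3005/4


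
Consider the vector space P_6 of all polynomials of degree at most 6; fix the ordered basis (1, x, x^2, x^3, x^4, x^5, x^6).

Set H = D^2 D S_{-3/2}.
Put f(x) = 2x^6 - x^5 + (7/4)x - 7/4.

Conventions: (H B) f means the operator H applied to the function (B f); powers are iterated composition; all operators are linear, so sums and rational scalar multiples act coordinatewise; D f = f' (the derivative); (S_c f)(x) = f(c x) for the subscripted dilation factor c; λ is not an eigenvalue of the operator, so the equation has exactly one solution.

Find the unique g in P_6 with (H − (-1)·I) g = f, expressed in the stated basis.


the image equals g(x) = 2x^6 - x^5 - (10935/4)x^3 - (3645/8)x^2 + (7/4)x - 885763/16

write g with unknown coordinates in the stated basis and equate coefficients in (H − (-1)·I) g = f
solving from the highest basis element down gives g = 2x^6 - x^5 - (10935/4)x^3 - (3645/8)x^2 + (7/4)x - 885763/16
check: H g = (10935/4)x^3 + (3645/8)x^2 + 885735/16
so H g − (-1)·g = 2x^6 - x^5 + (7/4)x - 7/4 = f ✓


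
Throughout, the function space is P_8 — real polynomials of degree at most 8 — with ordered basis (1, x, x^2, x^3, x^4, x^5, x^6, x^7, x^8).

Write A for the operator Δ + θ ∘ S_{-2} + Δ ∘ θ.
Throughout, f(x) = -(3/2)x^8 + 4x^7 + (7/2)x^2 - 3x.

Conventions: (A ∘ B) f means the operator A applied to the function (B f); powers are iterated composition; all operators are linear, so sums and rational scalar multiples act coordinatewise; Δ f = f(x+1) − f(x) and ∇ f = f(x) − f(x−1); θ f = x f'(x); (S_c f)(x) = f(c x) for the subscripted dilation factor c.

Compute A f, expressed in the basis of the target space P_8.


Δ f = -12x^7 - 14x^6 + 35x^4 + 56x^3 + 42x^2 + 23x + 3
S_{-2} f = -384x^8 - 512x^7 + 14x^2 + 6x
θ S_{-2} f = -3072x^8 - 3584x^7 + 28x^2 + 6x
θ f = -12x^8 + 28x^7 + 7x^2 - 3x
Δ θ f = -96x^7 - 140x^6 - 84x^5 + 140x^4 + 308x^3 + 252x^2 + 114x + 20
(Δ + θ ∘ S_{-2} + Δ ∘ θ) f = -3072x^8 - 3692x^7 - 154x^6 - 84x^5 + 175x^4 + 364x^3 + 322x^2 + 143x + 23

the result is g(x) = -3072x^8 - 3692x^7 - 154x^6 - 84x^5 + 175x^4 + 364x^3 + 322x^2 + 143x + 23


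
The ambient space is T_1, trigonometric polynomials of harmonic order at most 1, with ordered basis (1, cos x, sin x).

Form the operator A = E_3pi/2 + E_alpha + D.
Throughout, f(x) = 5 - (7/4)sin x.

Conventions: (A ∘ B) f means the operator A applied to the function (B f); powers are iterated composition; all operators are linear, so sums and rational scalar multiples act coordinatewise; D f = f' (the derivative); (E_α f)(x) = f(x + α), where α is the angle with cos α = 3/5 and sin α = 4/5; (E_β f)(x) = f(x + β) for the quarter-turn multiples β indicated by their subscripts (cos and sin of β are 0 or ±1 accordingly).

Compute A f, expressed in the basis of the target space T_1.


the image equals g(x) = 10 - (7/5)cos x - (21/20)sin x

E_3pi/2 f = 5 + (7/4)cos x
E_alpha f = 5 - (7/5)cos x - (21/20)sin x
D f = -(7/4)cos x
(E_3pi/2 + E_alpha + D) f = 10 - (7/5)cos x - (21/20)sin x


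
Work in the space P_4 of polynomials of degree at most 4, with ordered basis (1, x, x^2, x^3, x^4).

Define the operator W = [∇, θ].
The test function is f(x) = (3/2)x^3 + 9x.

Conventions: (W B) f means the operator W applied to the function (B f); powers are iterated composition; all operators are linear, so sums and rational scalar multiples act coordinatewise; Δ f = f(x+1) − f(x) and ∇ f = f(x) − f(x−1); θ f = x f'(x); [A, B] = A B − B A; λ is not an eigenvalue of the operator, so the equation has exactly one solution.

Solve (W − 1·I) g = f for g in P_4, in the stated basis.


write g with unknown coordinates in the stated basis and equate coefficients in (W − 1·I) g = f
solving from the highest basis element down gives g = -(3/2)x^3 - (9/2)x^2 - 9x - 9/2
check: W g = -(9/2)x^2 - 9/2
so W g − 1·g = (3/2)x^3 + 9x = f ✓

the result is g(x) = -(3/2)x^3 - (9/2)x^2 - 9x - 9/2


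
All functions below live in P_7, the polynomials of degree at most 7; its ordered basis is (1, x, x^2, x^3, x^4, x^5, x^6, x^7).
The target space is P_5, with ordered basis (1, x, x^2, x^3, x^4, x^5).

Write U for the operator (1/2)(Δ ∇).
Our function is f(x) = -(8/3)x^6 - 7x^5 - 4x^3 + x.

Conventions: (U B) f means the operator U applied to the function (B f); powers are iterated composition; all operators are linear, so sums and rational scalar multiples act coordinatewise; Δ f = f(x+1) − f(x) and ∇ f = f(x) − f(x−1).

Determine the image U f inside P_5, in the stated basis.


∇ f = -16x^5 + 5x^4 + (50/3)x^3 - 42x^2 + 31x - 22/3
Δ ∇ f = -80x^4 - 140x^3 - 80x^2 - 94x - 16/3
((1/2)(Δ ∇)) f = -40x^4 - 70x^3 - 40x^2 - 47x - 8/3

g(x) = -40x^4 - 70x^3 - 40x^2 - 47x - 8/3


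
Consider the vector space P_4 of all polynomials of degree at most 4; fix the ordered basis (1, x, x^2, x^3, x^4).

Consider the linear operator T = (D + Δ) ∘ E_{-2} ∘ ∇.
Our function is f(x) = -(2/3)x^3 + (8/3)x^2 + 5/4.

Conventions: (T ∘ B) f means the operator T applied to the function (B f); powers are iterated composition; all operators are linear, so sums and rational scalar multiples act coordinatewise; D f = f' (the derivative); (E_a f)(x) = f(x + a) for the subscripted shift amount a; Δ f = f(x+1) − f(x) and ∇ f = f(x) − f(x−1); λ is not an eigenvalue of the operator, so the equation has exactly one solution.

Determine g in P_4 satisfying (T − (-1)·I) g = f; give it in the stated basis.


write g with unknown coordinates in the stated basis and equate coefficients in (T − (-1)·I) g = f
solving from the highest basis element down gives g = -(2/3)x^3 + (8/3)x^2 + 8x - 329/12
check: T g = -8x + 86/3
so T g − (-1)·g = -(2/3)x^3 + (8/3)x^2 + 5/4 = f ✓

the image equals g(x) = -(2/3)x^3 + (8/3)x^2 + 8x - 329/12


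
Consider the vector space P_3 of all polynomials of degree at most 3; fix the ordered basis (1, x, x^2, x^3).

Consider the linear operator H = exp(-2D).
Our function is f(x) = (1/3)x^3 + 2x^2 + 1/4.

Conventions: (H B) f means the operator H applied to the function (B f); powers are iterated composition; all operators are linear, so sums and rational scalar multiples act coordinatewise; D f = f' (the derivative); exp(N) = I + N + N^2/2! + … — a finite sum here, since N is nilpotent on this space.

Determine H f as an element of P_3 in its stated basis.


order-1 term: -2x^2 - 8x
order-2 term: 4x + 8
order-3 term: -8/3
the series for exp(-2D) f terminates at order 3
exp(-2D) f = (1/3)x^3 - 4x + 67/12

the result is g(x) = (1/3)x^3 - 4x + 67/12


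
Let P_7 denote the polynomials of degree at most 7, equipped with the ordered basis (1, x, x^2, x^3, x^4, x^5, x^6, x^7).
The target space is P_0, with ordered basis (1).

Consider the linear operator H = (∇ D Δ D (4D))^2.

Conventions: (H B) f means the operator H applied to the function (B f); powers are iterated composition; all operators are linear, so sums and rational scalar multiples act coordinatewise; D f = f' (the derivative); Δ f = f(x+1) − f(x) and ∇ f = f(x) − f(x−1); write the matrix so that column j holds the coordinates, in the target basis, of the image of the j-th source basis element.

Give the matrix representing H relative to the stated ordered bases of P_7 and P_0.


the matrix is [[0, 0, 0, 0, 0, 0, 0, 0]] (rows listed top to bottom)

image of 1: 0
image of x: 0
image of x^2: 0
image of x^3: 0
image of x^4: 0
image of x^5: 0
image of x^6: 0
image of x^7: 0
each image's coordinates form column j of the matrix


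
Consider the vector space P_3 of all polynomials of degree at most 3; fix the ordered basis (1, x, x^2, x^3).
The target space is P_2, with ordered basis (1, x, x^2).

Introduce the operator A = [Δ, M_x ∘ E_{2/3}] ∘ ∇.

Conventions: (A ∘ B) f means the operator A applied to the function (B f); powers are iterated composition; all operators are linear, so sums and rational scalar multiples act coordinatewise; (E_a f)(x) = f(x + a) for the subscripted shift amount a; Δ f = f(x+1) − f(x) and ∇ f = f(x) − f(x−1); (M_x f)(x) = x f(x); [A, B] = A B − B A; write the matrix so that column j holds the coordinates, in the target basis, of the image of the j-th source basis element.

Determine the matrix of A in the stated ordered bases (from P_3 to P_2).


the matrix is [[0, 1, 7/3, 13/3]; [0, 0, 2, 7]; [0, 0, 0, 3]] (rows listed top to bottom)

image of 1: 0
image of x: 1
image of x^2: 2x + 7/3
image of x^3: 3x^2 + 7x + 13/3
each image's coordinates form column j of the matrix


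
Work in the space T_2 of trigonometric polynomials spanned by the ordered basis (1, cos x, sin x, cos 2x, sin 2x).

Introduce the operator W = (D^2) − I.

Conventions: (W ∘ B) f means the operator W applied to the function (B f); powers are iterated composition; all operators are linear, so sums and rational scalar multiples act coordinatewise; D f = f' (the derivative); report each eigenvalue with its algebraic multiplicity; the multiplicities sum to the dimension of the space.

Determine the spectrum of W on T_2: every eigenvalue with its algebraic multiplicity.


λ = -5 (multiplicity 2), λ = -2 (multiplicity 2), λ = -1 (multiplicity 1)

image of 1: -1
image of cos x: -2cos x
image of sin x: -2sin x
image of cos 2x: -5cos 2x
image of sin 2x: -5sin 2x
the matrix is diagonal; its diagonal is (-1, -2, -2, -5, -5)
for a triangular matrix the eigenvalues are the diagonal entries, with algebraic multiplicity their repetition count


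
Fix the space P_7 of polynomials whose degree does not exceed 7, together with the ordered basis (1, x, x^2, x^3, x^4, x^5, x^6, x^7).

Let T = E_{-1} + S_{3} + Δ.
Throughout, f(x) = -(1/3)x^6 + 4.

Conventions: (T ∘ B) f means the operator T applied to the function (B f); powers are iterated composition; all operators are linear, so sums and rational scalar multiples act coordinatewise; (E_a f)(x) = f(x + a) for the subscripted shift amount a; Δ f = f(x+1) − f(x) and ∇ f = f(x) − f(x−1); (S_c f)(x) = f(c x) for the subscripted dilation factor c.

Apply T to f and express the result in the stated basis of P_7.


E_{-1} f = -(1/3)x^6 + 2x^5 - 5x^4 + (20/3)x^3 - 5x^2 + 2x + 11/3
S_{3} f = -243x^6 + 4
Δ f = -2x^5 - 5x^4 - (20/3)x^3 - 5x^2 - 2x - 1/3
(E_{-1} + S_{3} + Δ) f = -(730/3)x^6 - 10x^4 - 10x^2 + 22/3

the result is g(x) = -(730/3)x^6 - 10x^4 - 10x^2 + 22/3


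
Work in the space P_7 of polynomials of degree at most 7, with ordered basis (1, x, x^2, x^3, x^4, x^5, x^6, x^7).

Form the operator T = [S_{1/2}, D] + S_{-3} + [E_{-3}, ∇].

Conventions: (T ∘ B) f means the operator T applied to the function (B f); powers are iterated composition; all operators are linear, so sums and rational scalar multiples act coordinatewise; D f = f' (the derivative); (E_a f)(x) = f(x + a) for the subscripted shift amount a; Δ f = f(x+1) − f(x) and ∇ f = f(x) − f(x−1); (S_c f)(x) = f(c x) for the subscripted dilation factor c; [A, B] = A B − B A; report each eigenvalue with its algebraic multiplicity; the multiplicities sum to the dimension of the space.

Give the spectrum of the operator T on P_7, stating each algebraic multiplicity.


λ = -2187 (multiplicity 1), λ = -243 (multiplicity 1), λ = -27 (multiplicity 1), λ = -3 (multiplicity 1), λ = 1 (multiplicity 1), λ = 9 (multiplicity 1), λ = 81 (multiplicity 1), λ = 729 (multiplicity 1)

image of 1: 1
image of x: -3x + 1/2
image of x^2: 9x^2 + (1/2)x
image of x^3: -27x^3 + (3/8)x^2
image of x^4: 81x^4 + (1/4)x^3
image of x^5: -243x^5 + (5/32)x^4
image of x^6: 729x^6 + (3/32)x^5
image of x^7: -2187x^7 + (7/128)x^6
the matrix is upper triangular; its diagonal is (1, -3, 9, -27, 81, -243, 729, -2187)
for a triangular matrix the eigenvalues are the diagonal entries, with algebraic multiplicity their repetition count


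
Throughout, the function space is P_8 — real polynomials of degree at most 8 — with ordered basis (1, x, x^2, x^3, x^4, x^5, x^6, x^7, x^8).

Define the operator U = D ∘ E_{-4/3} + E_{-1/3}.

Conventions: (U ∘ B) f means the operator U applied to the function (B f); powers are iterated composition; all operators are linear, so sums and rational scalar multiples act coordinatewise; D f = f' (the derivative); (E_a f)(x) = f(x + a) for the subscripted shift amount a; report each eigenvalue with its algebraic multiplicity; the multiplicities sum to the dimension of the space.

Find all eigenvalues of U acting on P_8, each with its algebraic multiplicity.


image of 1: 1
image of x: x + 2/3
image of x^2: x^2 + (4/3)x - 23/9
image of x^3: x^3 + 2x^2 - (23/3)x + 143/27
image of x^4: x^4 + (8/3)x^3 - (46/3)x^2 + (572/27)x - 767/81
image of x^5: x^5 + (10/3)x^4 - (230/9)x^3 + (1430/27)x^2 - (3835/81)x + 3839/243
image of x^6: x^6 + 4x^5 - (115/3)x^4 + (2860/27)x^3 - (3835/27)x^2 + (7678/81)x - 18431/729
image of x^7: x^7 + (14/3)x^6 - (161/3)x^5 + (5005/27)x^4 - (26845/81)x^3 + (26873/81)x^2 - (129017/729)x + 86015/2187
image of x^8: x^8 + (16/3)x^7 - (644/9)x^6 + (8008/27)x^5 - (53690/81)x^4 + (214984/243)x^3 - (516068/729)x^2 + (688120/2187)x - 393215/6561
the matrix is upper triangular; its diagonal is (1, 1, 1, 1, 1, 1, 1, 1, 1)
for a triangular matrix the eigenvalues are the diagonal entries, with algebraic multiplicity their repetition count

λ = 1 (multiplicity 9)


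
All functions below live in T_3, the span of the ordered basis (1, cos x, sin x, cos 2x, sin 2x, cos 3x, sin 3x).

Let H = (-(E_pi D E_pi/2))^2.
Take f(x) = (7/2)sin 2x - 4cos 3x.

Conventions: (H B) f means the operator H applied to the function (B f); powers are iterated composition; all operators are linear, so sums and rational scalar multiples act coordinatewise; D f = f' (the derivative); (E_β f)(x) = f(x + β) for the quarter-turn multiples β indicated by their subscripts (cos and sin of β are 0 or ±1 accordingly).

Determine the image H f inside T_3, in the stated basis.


the result is g(x) = -14sin 2x - 36cos 3x

E_pi/2 f = -(7/2)sin 2x - 4sin 3x
D E_pi/2 f = -7cos 2x - 12cos 3x
E_pi D E_pi/2 f = -7cos 2x + 12cos 3x
(-(E_pi D E_pi/2)) f = 7cos 2x - 12cos 3x
E_pi/2 (-(E_pi D E_pi/2)) f = -7cos 2x - 12sin 3x
D E_pi/2 (-(E_pi D E_pi/2)) f = 14sin 2x - 36cos 3x
E_pi D E_pi/2 (-(E_pi D E_pi/2)) f = 14sin 2x + 36cos 3x
(-(E_pi D E_pi/2)) (-(E_pi D E_pi/2)) f = -14sin 2x - 36cos 3x


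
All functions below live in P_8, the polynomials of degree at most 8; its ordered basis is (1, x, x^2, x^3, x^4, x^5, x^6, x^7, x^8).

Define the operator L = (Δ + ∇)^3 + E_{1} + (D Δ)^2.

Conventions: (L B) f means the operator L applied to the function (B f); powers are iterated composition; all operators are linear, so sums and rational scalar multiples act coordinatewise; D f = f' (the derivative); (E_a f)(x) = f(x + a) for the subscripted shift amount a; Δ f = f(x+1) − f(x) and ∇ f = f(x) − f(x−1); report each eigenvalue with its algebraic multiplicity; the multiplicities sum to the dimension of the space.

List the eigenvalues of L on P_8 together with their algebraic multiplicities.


image of 1: 1
image of x: x + 1
image of x^2: x^2 + 2x + 1
image of x^3: x^3 + 3x^2 + 3x + 49
image of x^4: x^4 + 4x^3 + 6x^2 + 196x + 25
image of x^5: x^5 + 5x^4 + 10x^3 + 490x^2 + 125x + 601
image of x^6: x^6 + 6x^5 + 15x^4 + 980x^3 + 375x^2 + 3606x + 421
image of x^7: x^7 + 7x^6 + 21x^5 + 1715x^4 + 875x^3 + 12621x^2 + 2947x + 5629
image of x^8: x^8 + 8x^7 + 28x^6 + 2744x^5 + 1750x^4 + 33656x^3 + 11788x^2 + 45032x + 3473
the matrix is upper triangular; its diagonal is (1, 1, 1, 1, 1, 1, 1, 1, 1)
for a triangular matrix the eigenvalues are the diagonal entries, with algebraic multiplicity their repetition count

λ = 1 (multiplicity 9)


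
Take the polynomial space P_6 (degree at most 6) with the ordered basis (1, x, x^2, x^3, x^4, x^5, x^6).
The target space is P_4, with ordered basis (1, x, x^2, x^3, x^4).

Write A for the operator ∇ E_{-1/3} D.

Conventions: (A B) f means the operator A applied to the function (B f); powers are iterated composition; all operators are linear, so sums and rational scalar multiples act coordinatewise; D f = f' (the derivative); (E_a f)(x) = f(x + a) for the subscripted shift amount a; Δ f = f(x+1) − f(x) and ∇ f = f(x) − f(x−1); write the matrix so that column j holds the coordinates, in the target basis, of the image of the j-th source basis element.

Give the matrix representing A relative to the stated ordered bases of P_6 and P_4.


image of 1: 0
image of x: 0
image of x^2: 2
image of x^3: 6x - 5
image of x^4: 12x^2 - 20x + 28/3
image of x^5: 20x^3 - 50x^2 + (140/3)x - 425/27
image of x^6: 30x^4 - 100x^3 + 140x^2 - (850/9)x + 682/27
each image's coordinates form column j of the matrix

the matrix is [[0, 0, 2, -5, 28/3, -425/27, 682/27]; [0, 0, 0, 6, -20, 140/3, -850/9]; [0, 0, 0, 0, 12, -50, 140]; [0, 0, 0, 0, 0, 20, -100]; [0, 0, 0, 0, 0, 0, 30]] (rows listed top to bottom)


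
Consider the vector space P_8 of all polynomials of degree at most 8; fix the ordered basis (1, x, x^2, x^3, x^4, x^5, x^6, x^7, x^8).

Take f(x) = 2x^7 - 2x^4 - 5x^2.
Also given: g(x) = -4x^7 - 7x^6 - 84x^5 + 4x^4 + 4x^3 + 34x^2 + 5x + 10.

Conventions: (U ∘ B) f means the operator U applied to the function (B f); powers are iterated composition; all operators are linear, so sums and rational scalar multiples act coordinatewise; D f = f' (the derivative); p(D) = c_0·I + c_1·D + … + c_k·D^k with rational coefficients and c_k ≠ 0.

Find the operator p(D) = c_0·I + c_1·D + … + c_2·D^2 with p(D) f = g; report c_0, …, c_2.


D^0 f = 2x^7 - 2x^4 - 5x^2
D^1 f = 14x^6 - 8x^3 - 10x
D^2 f = 84x^5 - 24x^2 - 10
matching coefficients of g against c_0 f + c_1 Df + … from the top degree down determines the c_i
solution: c_0 = -2, c_1 = -1/2, c_2 = -1

c_0 = -2, c_1 = -1/2, c_2 = -1


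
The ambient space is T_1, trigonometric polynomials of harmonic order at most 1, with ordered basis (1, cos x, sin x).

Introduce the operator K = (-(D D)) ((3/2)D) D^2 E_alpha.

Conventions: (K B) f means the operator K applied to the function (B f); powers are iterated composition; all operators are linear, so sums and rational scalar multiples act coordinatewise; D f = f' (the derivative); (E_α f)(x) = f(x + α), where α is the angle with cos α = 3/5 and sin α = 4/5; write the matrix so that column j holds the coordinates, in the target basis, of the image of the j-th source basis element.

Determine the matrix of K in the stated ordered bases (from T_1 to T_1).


image of 1: 0
image of cos x: (6/5)cos x + (9/10)sin x
image of sin x: -(9/10)cos x + (6/5)sin x
each image's coordinates form column j of the matrix

the matrix is [[0, 0, 0]; [0, 6/5, -9/10]; [0, 9/10, 6/5]] (rows listed top to bottom)


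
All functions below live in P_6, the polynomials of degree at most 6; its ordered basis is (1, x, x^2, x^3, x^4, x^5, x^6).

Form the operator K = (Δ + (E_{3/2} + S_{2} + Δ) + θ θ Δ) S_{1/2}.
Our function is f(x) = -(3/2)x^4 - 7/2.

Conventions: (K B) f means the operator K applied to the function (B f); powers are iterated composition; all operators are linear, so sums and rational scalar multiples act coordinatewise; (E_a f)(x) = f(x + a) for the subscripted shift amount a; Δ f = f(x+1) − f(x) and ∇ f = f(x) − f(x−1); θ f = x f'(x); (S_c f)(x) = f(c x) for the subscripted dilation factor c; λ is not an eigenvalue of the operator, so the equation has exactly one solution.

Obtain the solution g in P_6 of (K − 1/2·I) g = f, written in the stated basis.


write g with unknown coordinates in the stated basis and equate coefficients in (K − 1/2·I) g = f
solving from the highest basis element down gives g = -(8/3)x^4 + (40/3)x^3 - 39x^2 + (263/4)x - 2717/48
check: K g = -(17/6)x^4 + (20/3)x^3 - (39/2)x^2 + (263/8)x - 3053/96
so K g − 1/2·g = -(3/2)x^4 - 7/2 = f ✓

the result is g(x) = -(8/3)x^4 + (40/3)x^3 - 39x^2 + (263/4)x - 2717/48


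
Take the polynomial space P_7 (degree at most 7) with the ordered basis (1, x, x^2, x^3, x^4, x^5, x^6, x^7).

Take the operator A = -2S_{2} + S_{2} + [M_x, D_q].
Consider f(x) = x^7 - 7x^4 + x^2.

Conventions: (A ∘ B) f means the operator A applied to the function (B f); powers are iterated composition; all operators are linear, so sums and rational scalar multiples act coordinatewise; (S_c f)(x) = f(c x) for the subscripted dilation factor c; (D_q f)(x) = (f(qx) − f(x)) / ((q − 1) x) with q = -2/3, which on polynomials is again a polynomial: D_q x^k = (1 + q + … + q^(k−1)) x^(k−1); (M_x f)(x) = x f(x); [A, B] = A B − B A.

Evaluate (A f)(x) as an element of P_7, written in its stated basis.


S_{2} f = 128x^7 - 112x^4 + 4x^2
(-2S_{2}) f = -256x^7 + 224x^4 - 8x^2
S_{2} f = 128x^7 - 112x^4 + 4x^2
D_q f = (463/729)x^6 - (91/27)x^3 + (1/3)x
M_x D_q f = (463/729)x^7 - (91/27)x^4 + (1/3)x^2
M_x f = x^8 - 7x^5 + x^3
D_q M_x f = (1261/2187)x^7 - (385/81)x^4 + (7/9)x^2
[M_x, D_q] f = (128/2187)x^7 + (112/81)x^4 - (4/9)x^2
(-2S_{2} + S_{2} + [M_x, D_q]) f = -(279808/2187)x^7 + (9184/81)x^4 - (40/9)x^2

the image equals g(x) = -(279808/2187)x^7 + (9184/81)x^4 - (40/9)x^2


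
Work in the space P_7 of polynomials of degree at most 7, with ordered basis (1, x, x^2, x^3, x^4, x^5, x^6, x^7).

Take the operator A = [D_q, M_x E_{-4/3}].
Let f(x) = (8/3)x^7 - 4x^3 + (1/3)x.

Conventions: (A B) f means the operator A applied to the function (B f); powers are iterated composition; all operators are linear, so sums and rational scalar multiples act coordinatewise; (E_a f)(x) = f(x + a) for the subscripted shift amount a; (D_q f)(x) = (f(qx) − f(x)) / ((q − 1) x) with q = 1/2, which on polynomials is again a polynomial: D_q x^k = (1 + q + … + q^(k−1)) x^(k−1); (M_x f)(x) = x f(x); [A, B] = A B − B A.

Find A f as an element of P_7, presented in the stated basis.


the result is g(x) = (1/48)x^7 - (127/18)x^6 + (494/9)x^5 - (1600/9)x^4 + (5431/18)x^3 - (65572/243)x^2 + (473273/4374)x - 71780/6561

E_{-4/3} f = (8/3)x^7 - (224/9)x^6 + (896/9)x^5 - (17920/81)x^4 + (70708/243)x^3 - (53456/243)x^2 + (183449/2187)x - 71780/6561
M_x E_{-4/3} f = (8/3)x^8 - (224/9)x^7 + (896/9)x^6 - (17920/81)x^5 + (70708/243)x^4 - (53456/243)x^3 + (183449/2187)x^2 - (71780/6561)x
D_q (M_x E_{-4/3}) f = (85/16)x^7 - (889/18)x^6 + 196x^5 - (34720/81)x^4 + (88385/162)x^3 - (93548/243)x^2 + (183449/1458)x - 71780/6561
D_q f = (127/24)x^6 - 7x^2 + 1/3
E_{-4/3} D_q f = (127/24)x^6 - (127/3)x^5 + (1270/9)x^4 - (20320/81)x^3 + (19753/81)x^2 - (27976/243)x + 38537/2187
M_x E_{-4/3} D_q f = (127/24)x^7 - (127/3)x^6 + (1270/9)x^5 - (20320/81)x^4 + (19753/81)x^3 - (27976/243)x^2 + (38537/2187)x
[D_q, M_x E_{-4/3}] f = (1/48)x^7 - (127/18)x^6 + (494/9)x^5 - (1600/9)x^4 + (5431/18)x^3 - (65572/243)x^2 + (473273/4374)x - 71780/6561


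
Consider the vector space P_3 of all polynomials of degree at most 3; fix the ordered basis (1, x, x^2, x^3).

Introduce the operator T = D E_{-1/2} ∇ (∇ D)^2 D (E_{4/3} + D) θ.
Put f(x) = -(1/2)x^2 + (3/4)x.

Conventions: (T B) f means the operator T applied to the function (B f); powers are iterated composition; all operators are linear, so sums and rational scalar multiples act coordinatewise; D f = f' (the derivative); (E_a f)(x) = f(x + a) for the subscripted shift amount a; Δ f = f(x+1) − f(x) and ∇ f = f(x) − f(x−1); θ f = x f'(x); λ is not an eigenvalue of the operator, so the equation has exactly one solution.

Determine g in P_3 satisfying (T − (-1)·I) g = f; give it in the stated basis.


g(x) = -(1/2)x^2 + (3/4)x

write g with unknown coordinates in the stated basis and equate coefficients in (T − (-1)·I) g = f
solving from the highest basis element down gives g = -(1/2)x^2 + (3/4)x
check: T g = 0
so T g − (-1)·g = -(1/2)x^2 + (3/4)x = f ✓


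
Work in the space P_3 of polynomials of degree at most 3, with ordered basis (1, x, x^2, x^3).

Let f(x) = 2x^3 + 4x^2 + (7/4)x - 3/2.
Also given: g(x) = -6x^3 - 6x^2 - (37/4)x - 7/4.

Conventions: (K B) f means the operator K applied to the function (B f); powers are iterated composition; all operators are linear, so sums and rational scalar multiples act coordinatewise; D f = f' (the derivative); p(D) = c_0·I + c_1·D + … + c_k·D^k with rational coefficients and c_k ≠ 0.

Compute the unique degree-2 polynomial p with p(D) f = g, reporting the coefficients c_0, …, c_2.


D^0 f = 2x^3 + 4x^2 + (7/4)x - 3/2
D^1 f = 6x^2 + 8x + 7/4
D^2 f = 12x + 8
matching coefficients of g against c_0 f + c_1 Df + … from the top degree down determines the c_i
solution: c_0 = -3, c_1 = 1, c_2 = -1

c_0 = -3, c_1 = 1, c_2 = -1


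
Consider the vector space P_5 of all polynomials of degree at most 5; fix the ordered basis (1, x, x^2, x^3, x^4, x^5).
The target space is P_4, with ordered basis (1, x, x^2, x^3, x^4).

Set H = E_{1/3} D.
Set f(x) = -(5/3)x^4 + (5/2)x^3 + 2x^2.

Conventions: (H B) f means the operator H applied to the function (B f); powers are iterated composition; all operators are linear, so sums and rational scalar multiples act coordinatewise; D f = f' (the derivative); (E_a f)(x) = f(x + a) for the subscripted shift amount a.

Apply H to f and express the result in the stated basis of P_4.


the image equals g(x) = -(20/3)x^3 + (5/6)x^2 + (61/9)x + 311/162

D f = -(20/3)x^3 + (15/2)x^2 + 4x
E_{1/3} D f = -(20/3)x^3 + (5/6)x^2 + (61/9)x + 311/162


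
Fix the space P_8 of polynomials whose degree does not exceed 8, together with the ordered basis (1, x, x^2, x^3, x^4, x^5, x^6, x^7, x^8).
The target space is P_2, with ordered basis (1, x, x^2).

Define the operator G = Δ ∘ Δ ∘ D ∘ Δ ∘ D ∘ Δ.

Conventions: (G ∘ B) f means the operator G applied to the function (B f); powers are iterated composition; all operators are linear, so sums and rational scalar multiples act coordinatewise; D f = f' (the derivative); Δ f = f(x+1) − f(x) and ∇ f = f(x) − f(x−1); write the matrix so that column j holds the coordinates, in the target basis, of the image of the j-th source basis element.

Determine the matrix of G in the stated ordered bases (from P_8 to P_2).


image of 1: 0
image of x: 0
image of x^2: 0
image of x^3: 0
image of x^4: 0
image of x^5: 0
image of x^6: 720
image of x^7: 5040x + 10080
image of x^8: 20160x^2 + 80640x + 87360
each image's coordinates form column j of the matrix

the matrix is [[0, 0, 0, 0, 0, 0, 720, 10080, 87360]; [0, 0, 0, 0, 0, 0, 0, 5040, 80640]; [0, 0, 0, 0, 0, 0, 0, 0, 20160]] (rows listed top to bottom)


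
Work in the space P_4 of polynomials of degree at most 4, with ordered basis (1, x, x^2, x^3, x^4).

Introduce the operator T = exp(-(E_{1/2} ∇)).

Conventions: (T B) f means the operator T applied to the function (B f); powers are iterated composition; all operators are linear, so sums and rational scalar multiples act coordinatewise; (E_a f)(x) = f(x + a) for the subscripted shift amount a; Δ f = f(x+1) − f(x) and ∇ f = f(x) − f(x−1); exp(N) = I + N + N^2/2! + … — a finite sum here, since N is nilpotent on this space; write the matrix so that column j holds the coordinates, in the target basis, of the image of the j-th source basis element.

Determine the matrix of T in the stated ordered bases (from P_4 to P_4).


image of 1: 1
image of x: x - 1
image of x^2: x^2 - 2x + 1
image of x^3: x^3 - 3x^2 + 3x - 5/4
image of x^4: x^4 - 4x^3 + 6x^2 - 5x + 2
each image's coordinates form column j of the matrix

the matrix is [[1, -1, 1, -5/4, 2]; [0, 1, -2, 3, -5]; [0, 0, 1, -3, 6]; [0, 0, 0, 1, -4]; [0, 0, 0, 0, 1]] (rows listed top to bottom)


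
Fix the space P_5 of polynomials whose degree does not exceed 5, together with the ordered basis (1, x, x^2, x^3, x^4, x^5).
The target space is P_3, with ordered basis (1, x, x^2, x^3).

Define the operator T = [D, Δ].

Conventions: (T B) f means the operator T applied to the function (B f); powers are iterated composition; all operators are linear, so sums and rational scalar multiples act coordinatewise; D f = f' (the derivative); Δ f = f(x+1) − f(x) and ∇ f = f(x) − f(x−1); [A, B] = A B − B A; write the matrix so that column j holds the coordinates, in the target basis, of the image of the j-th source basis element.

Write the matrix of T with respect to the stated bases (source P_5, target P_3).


image of 1: 0
image of x: 0
image of x^2: 0
image of x^3: 0
image of x^4: 0
image of x^5: 0
each image's coordinates form column j of the matrix

the matrix is [[0, 0, 0, 0, 0, 0]; [0, 0, 0, 0, 0, 0]; [0, 0, 0, 0, 0, 0]; [0, 0, 0, 0, 0, 0]] (rows listed top to bottom)


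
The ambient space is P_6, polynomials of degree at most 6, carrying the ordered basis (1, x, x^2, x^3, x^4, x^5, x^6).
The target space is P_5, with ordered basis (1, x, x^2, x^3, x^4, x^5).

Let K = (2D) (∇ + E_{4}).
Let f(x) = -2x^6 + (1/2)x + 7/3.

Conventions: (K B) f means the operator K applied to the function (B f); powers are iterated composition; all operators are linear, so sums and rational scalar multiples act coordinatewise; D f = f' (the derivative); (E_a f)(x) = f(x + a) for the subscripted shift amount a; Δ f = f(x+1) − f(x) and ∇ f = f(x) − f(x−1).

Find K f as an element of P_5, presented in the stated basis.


g(x) = -24x^5 - 600x^4 - 3600x^3 - 15600x^2 - 30600x - 24599

∇ f = -12x^5 + 30x^4 - 40x^3 + 30x^2 - 12x + 5/2
E_{4} f = -2x^6 - 48x^5 - 480x^4 - 2560x^3 - 7680x^2 - (24575/2)x - 24563/3
(∇ + E_{4}) f = -2x^6 - 60x^5 - 450x^4 - 2600x^3 - 7650x^2 - (24599/2)x - 49111/6
D (∇ + E_{4}) f = -12x^5 - 300x^4 - 1800x^3 - 7800x^2 - 15300x - 24599/2
(2D) (∇ + E_{4}) f = -24x^5 - 600x^4 - 3600x^3 - 15600x^2 - 30600x - 24599
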